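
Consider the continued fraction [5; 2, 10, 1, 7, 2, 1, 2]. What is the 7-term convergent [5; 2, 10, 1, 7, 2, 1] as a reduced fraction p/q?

3117/569

Start with 1.
2 + 1/(1/1) = 2 + 1/1 = 3/1
7 + 1/(3/1) = 7 + 1/3 = 22/3
1 + 1/(22/3) = 1 + 3/22 = 25/22
10 + 1/(25/22) = 10 + 22/25 = 272/25
2 + 1/(272/25) = 2 + 25/272 = 569/272
5 + 1/(569/272) = 5 + 272/569 = 3117/569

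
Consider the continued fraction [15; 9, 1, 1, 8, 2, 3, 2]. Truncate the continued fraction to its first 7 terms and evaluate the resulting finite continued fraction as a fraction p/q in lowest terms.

Use the convergent recurrence hₖ = aₖ·hₖ₋₁ + hₖ₋₂ (and likewise for the denominators kₖ):
a_0 = 15: 15/1
a_1 = 9: 136/9
a_2 = 1: 151/10
a_3 = 1: 287/19
a_4 = 8: 2447/162
a_5 = 2: 5181/343
a_6 = 3: 17990/1191

17990/1191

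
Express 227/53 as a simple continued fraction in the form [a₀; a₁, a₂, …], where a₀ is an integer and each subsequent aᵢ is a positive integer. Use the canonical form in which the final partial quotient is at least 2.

[4; 3, 1, 1, 7]

Repeatedly divide and take the remainder:
⌊227/53⌋ = 4, remainder 15
⌊53/15⌋ = 3, remainder 8
⌊15/8⌋ = 1, remainder 7
⌊8/7⌋ = 1, remainder 1
⌊7/1⌋ = 7, remainder 0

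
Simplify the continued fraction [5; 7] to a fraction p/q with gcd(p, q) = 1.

36/7

Starting at the tail and folding back:
Start with 7.
5 + 1/(7/1) = 5 + 1/7 = 36/7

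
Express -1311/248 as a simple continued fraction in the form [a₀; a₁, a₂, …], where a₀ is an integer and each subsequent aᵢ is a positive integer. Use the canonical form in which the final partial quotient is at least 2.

[-6; 1, 2, 2, 35]

Run the Euclidean algorithm, recording each quotient:
-1311 = -6·248 + 177, so a_0 = -6
248 = 1·177 + 71, so a_1 = 1
177 = 2·71 + 35, so a_2 = 2
71 = 2·35 + 1, so a_3 = 2
35 = 35·1 + 0, so a_4 = 35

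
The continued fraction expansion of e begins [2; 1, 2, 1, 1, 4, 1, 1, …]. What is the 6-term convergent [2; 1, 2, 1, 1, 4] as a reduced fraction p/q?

87/32

a_0 = 2: 2/1
a_1 = 1: 3/1
a_2 = 2: 8/3
a_3 = 1: 11/4
a_4 = 1: 19/7
a_5 = 4: 87/32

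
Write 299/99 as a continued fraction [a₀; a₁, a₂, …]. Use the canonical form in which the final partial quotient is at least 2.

[3; 49, 2]

299 ÷ 99 → quotient 3, remainder 2
99 ÷ 2 → quotient 49, remainder 1
2 ÷ 1 → quotient 2, remainder 0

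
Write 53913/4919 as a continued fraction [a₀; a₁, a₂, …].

[10; 1, 24, 10, 3, 6]

53913 = 10·4919 + 4723, so a_0 = 10
4919 = 1·4723 + 196, so a_1 = 1
4723 = 24·196 + 19, so a_2 = 24
196 = 10·19 + 6, so a_3 = 10
19 = 3·6 + 1, so a_4 = 3
6 = 6·1 + 0, so a_5 = 6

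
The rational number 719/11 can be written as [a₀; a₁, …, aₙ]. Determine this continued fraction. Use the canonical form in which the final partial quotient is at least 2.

[65; 2, 1, 3]

719 = 65·11 + 4, so a_0 = 65
11 = 2·4 + 3, so a_1 = 2
4 = 1·3 + 1, so a_2 = 1
3 = 3·1 + 0, so a_3 = 3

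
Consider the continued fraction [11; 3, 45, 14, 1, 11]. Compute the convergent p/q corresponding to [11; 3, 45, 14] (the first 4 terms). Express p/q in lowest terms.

21608/1907

Compute successive convergents:
a_0 = 11: 11/1
a_1 = 3: 34/3
a_2 = 45: 1541/136
a_3 = 14: 21608/1907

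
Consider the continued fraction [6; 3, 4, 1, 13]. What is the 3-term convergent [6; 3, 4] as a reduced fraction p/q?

Build up convergents one term at a time:
a_0 = 6: 6/1
a_1 = 3: 19/3
a_2 = 4: 82/13

82/13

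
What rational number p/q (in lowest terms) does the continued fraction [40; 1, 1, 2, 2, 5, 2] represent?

Start with 2.
5 + 1/(2/1) = 5 + 1/2 = 11/2
2 + 1/(11/2) = 2 + 2/11 = 24/11
2 + 1/(24/11) = 2 + 11/24 = 59/24
1 + 1/(59/24) = 1 + 24/59 = 83/59
1 + 1/(83/59) = 1 + 59/83 = 142/83
40 + 1/(142/83) = 40 + 83/142 = 5763/142

5763/142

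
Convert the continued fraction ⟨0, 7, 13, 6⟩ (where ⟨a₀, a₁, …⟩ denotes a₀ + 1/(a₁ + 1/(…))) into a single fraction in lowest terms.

Collapse the nested fraction from the inside out:
Start with 6.
13 + 1/(6/1) = 13 + 1/6 = 79/6
7 + 1/(79/6) = 7 + 6/79 = 559/79
0 + 1/(559/79) = 0 + 79/559 = 79/559

79/559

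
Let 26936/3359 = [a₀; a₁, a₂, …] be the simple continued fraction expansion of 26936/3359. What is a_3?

15

⌊26936/3359⌋ = 8, remainder 64
⌊3359/64⌋ = 52, remainder 31
⌊64/31⌋ = 2, remainder 2
⌊31/2⌋ = 15, remainder 1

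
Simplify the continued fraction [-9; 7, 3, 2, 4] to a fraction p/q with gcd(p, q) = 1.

-2003/226

Use the convergent recurrence hₖ = aₖ·hₖ₋₁ + hₖ₋₂ (and likewise for the denominators kₖ):
a_0 = -9: -9/1
a_1 = 7: -62/7
a_2 = 3: -195/22
a_3 = 2: -452/51
a_4 = 4: -2003/226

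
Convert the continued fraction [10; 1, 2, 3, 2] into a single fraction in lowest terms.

Compute successive convergents:
a_0 = 10: 10/1
a_1 = 1: 11/1
a_2 = 2: 32/3
a_3 = 3: 107/10
a_4 = 2: 246/23

246/23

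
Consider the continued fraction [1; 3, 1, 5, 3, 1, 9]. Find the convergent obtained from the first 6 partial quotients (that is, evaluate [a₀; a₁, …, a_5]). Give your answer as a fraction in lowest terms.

121/96

Compute successive convergents:
a_0 = 1: 1/1
a_1 = 3: 4/3
a_2 = 1: 5/4
a_3 = 5: 29/23
a_4 = 3: 92/73
a_5 = 1: 121/96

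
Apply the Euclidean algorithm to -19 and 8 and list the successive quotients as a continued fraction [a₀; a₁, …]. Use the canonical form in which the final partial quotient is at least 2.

[-3; 1, 1, 1, 2]

⌊-19/8⌋ = -3, remainder 5
⌊8/5⌋ = 1, remainder 3
⌊5/3⌋ = 1, remainder 2
⌊3/2⌋ = 1, remainder 1
⌊2/1⌋ = 2, remainder 0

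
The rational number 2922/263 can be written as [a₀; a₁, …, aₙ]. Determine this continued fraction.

Repeatedly divide and take the remainder:
2922 ÷ 263 → quotient 11, remainder 29
263 ÷ 29 → quotient 9, remainder 2
29 ÷ 2 → quotient 14, remainder 1
2 ÷ 1 → quotient 2, remainder 0

[11; 9, 14, 2]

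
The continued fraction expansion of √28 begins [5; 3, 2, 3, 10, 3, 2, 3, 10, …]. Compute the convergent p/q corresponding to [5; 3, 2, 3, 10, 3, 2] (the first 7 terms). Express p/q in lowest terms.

Start with 2.
3 + 1/(2/1) = 3 + 1/2 = 7/2
10 + 1/(7/2) = 10 + 2/7 = 72/7
3 + 1/(72/7) = 3 + 7/72 = 223/72
2 + 1/(223/72) = 2 + 72/223 = 518/223
3 + 1/(518/223) = 3 + 223/518 = 1777/518
5 + 1/(1777/518) = 5 + 518/1777 = 9403/1777

9403/1777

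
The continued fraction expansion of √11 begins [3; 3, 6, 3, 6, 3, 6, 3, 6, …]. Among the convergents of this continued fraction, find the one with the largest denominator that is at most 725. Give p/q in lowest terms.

a_0 = 3: 3/1  (≤ bound)
a_1 = 3: 10/3  (≤ bound)
a_2 = 6: 63/19  (≤ bound)
a_3 = 3: 199/60  (≤ bound)
a_4 = 6: 1257/379  (≤ bound)
a_5 = 3: 3970/1197  (> 725, stop)

1257/379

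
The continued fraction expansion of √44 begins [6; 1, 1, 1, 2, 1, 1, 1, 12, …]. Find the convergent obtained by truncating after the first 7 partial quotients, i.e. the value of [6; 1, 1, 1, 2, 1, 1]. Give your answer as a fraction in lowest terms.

126/19

Start with 1.
1 + 1/(1/1) = 1 + 1/1 = 2/1
2 + 1/(2/1) = 2 + 1/2 = 5/2
1 + 1/(5/2) = 1 + 2/5 = 7/5
1 + 1/(7/5) = 1 + 5/7 = 12/7
1 + 1/(12/7) = 1 + 7/12 = 19/12
6 + 1/(19/12) = 6 + 12/19 = 126/19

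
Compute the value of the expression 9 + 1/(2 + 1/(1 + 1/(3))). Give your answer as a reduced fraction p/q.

Start with 3.
1 + 1/(3/1) = 1 + 1/3 = 4/3
2 + 1/(4/3) = 2 + 3/4 = 11/4
9 + 1/(11/4) = 9 + 4/11 = 103/11

103/11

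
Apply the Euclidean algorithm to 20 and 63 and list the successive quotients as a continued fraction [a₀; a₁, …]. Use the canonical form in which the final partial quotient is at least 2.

[0; 3, 6, 1, 2]

Repeatedly divide and take the remainder:
20 ÷ 63 → quotient 0, remainder 20
63 ÷ 20 → quotient 3, remainder 3
20 ÷ 3 → quotient 6, remainder 2
3 ÷ 2 → quotient 1, remainder 1
2 ÷ 1 → quotient 2, remainder 0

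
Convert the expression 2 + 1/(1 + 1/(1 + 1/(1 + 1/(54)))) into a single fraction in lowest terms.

437/164

Start with 54.
1 + 1/(54/1) = 1 + 1/54 = 55/54
1 + 1/(55/54) = 1 + 54/55 = 109/55
1 + 1/(109/55) = 1 + 55/109 = 164/109
2 + 1/(164/109) = 2 + 109/164 = 437/164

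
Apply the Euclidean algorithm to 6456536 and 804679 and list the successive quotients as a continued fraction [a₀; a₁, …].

Run the Euclidean algorithm, recording each quotient:
6456536 = 8·804679 + 19104, so a_0 = 8
804679 = 42·19104 + 2311, so a_1 = 42
19104 = 8·2311 + 616, so a_2 = 8
2311 = 3·616 + 463, so a_3 = 3
616 = 1·463 + 153, so a_4 = 1
463 = 3·153 + 4, so a_5 = 3
153 = 38·4 + 1, so a_6 = 38
4 = 4·1 + 0, so a_7 = 4

[8; 42, 8, 3, 1, 3, 38, 4]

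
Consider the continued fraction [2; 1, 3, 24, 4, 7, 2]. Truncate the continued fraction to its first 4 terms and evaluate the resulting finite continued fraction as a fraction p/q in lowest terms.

267/97

a_0 = 2: 2/1
a_1 = 1: 3/1
a_2 = 3: 11/4
a_3 = 24: 267/97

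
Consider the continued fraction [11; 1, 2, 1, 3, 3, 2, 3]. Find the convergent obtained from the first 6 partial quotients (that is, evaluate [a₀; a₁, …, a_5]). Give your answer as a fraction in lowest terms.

575/49

a_0 = 11: 11/1
a_1 = 1: 12/1
a_2 = 2: 35/3
a_3 = 1: 47/4
a_4 = 3: 176/15
a_5 = 3: 575/49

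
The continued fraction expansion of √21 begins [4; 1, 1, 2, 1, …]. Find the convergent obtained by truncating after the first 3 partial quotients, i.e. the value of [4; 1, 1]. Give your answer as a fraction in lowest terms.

a_0 = 4: 4/1
a_1 = 1: 5/1
a_2 = 1: 9/2

9/2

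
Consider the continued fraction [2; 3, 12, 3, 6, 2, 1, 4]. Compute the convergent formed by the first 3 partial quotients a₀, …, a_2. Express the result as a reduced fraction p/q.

a_0 = 2: 2/1
a_1 = 3: 7/3
a_2 = 12: 86/37

86/37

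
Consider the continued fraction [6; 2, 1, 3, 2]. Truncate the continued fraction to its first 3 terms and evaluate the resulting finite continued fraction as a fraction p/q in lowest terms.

Build up convergents one term at a time:
a_0 = 6: 6/1
a_1 = 2: 13/2
a_2 = 1: 19/3

19/3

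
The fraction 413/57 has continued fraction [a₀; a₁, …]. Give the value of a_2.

14

Repeatedly divide and take the remainder:
413 = 7·57 + 14, so a_0 = 7
57 = 4·14 + 1, so a_1 = 4
14 = 14·1 + 0, so a_2 = 14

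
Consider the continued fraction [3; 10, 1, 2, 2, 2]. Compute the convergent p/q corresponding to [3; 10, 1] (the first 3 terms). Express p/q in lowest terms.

34/11

Build up convergents one term at a time:
a_0 = 3: 3/1
a_1 = 10: 31/10
a_2 = 1: 34/11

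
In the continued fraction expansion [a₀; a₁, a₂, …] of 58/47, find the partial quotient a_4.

⌊58/47⌋ = 1, remainder 11
⌊47/11⌋ = 4, remainder 3
⌊11/3⌋ = 3, remainder 2
⌊3/2⌋ = 1, remainder 1
⌊2/1⌋ = 2, remainder 0

2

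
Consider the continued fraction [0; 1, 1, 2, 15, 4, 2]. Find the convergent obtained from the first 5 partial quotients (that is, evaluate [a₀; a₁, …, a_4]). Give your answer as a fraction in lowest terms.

Build up convergents one term at a time:
a_0 = 0: 0/1
a_1 = 1: 1/1
a_2 = 1: 1/2
a_3 = 2: 3/5
a_4 = 15: 46/77

46/77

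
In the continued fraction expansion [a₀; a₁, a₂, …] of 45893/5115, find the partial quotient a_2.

Run the Euclidean algorithm, recording each quotient:
⌊45893/5115⌋ = 8, remainder 4973
⌊5115/4973⌋ = 1, remainder 142
⌊4973/142⌋ = 35, remainder 3

35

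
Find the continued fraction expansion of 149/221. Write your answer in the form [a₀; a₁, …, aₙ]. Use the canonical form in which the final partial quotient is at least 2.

149 ÷ 221 → quotient 0, remainder 149
221 ÷ 149 → quotient 1, remainder 72
149 ÷ 72 → quotient 2, remainder 5
72 ÷ 5 → quotient 14, remainder 2
5 ÷ 2 → quotient 2, remainder 1
2 ÷ 1 → quotient 2, remainder 0

[0; 1, 2, 14, 2, 2]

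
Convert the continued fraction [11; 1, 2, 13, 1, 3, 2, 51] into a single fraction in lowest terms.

Start with 51.
2 + 1/(51/1) = 2 + 1/51 = 103/51
3 + 1/(103/51) = 3 + 51/103 = 360/103
1 + 1/(360/103) = 1 + 103/360 = 463/360
13 + 1/(463/360) = 13 + 360/463 = 6379/463
2 + 1/(6379/463) = 2 + 463/6379 = 13221/6379
1 + 1/(13221/6379) = 1 + 6379/13221 = 19600/13221
11 + 1/(19600/13221) = 11 + 13221/19600 = 228821/19600

228821/19600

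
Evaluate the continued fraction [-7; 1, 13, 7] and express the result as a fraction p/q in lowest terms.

-601/99

Start with 7.
13 + 1/(7/1) = 13 + 1/7 = 92/7
1 + 1/(92/7) = 1 + 7/92 = 99/92
-7 + 1/(99/92) = -7 + 92/99 = -601/99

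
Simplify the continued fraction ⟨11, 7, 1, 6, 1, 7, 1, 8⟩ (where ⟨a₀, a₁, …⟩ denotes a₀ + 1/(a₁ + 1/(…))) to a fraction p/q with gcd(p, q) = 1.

55279/4968

Work from the innermost term outward:
Start with 8.
1 + 1/(8/1) = 1 + 1/8 = 9/8
7 + 1/(9/8) = 7 + 8/9 = 71/9
1 + 1/(71/9) = 1 + 9/71 = 80/71
6 + 1/(80/71) = 6 + 71/80 = 551/80
1 + 1/(551/80) = 1 + 80/551 = 631/551
7 + 1/(631/551) = 7 + 551/631 = 4968/631
11 + 1/(4968/631) = 11 + 631/4968 = 55279/4968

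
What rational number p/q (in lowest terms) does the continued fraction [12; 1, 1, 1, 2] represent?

Collapse the nested fraction from the inside out:
Start with 2.
1 + 1/(2/1) = 1 + 1/2 = 3/2
1 + 1/(3/2) = 1 + 2/3 = 5/3
1 + 1/(5/3) = 1 + 3/5 = 8/5
12 + 1/(8/5) = 12 + 5/8 = 101/8

101/8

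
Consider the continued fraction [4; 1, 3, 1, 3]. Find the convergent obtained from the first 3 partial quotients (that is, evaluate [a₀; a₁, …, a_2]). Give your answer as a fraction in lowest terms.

a_0 = 4: 4/1
a_1 = 1: 5/1
a_2 = 3: 19/4

19/4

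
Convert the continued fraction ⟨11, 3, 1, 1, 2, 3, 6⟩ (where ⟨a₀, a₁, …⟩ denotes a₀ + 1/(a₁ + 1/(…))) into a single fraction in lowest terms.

Start with 6.
3 + 1/(6/1) = 3 + 1/6 = 19/6
2 + 1/(19/6) = 2 + 6/19 = 44/19
1 + 1/(44/19) = 1 + 19/44 = 63/44
1 + 1/(63/44) = 1 + 44/63 = 107/63
3 + 1/(107/63) = 3 + 63/107 = 384/107
11 + 1/(384/107) = 11 + 107/384 = 4331/384

4331/384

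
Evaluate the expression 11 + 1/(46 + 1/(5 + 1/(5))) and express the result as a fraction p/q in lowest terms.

a_0 = 11: 11/1
a_1 = 46: 507/46
a_2 = 5: 2546/231
a_3 = 5: 13237/1201

13237/1201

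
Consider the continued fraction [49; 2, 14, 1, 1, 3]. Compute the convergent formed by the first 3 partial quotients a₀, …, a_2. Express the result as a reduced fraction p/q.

1435/29

Compute successive convergents:
a_0 = 49: 49/1
a_1 = 2: 99/2
a_2 = 14: 1435/29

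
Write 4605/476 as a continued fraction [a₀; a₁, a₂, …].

⌊4605/476⌋ = 9, remainder 321
⌊476/321⌋ = 1, remainder 155
⌊321/155⌋ = 2, remainder 11
⌊155/11⌋ = 14, remainder 1
⌊11/1⌋ = 11, remainder 0

[9; 1, 2, 14, 11]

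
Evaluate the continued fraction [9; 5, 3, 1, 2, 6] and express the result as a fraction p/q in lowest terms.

Start with 6.
2 + 1/(6/1) = 2 + 1/6 = 13/6
1 + 1/(13/6) = 1 + 6/13 = 19/13
3 + 1/(19/13) = 3 + 13/19 = 70/19
5 + 1/(70/19) = 5 + 19/70 = 369/70
9 + 1/(369/70) = 9 + 70/369 = 3391/369

3391/369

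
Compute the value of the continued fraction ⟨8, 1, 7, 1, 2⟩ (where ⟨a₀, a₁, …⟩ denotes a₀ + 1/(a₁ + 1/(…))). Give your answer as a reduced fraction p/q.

231/26

Start with 2.
1 + 1/(2/1) = 1 + 1/2 = 3/2
7 + 1/(3/2) = 7 + 2/3 = 23/3
1 + 1/(23/3) = 1 + 3/23 = 26/23
8 + 1/(26/23) = 8 + 23/26 = 231/26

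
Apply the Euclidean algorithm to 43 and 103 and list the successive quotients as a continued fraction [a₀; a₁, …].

Run the Euclidean algorithm, recording each quotient:
⌊43/103⌋ = 0, remainder 43
⌊103/43⌋ = 2, remainder 17
⌊43/17⌋ = 2, remainder 9
⌊17/9⌋ = 1, remainder 8
⌊9/8⌋ = 1, remainder 1
⌊8/1⌋ = 8, remainder 0

[0; 2, 2, 1, 1, 8]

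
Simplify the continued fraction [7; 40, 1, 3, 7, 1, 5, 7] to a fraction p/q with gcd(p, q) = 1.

Start with 7.
5 + 1/(7/1) = 5 + 1/7 = 36/7
1 + 1/(36/7) = 1 + 7/36 = 43/36
7 + 1/(43/36) = 7 + 36/43 = 337/43
3 + 1/(337/43) = 3 + 43/337 = 1054/337
1 + 1/(1054/337) = 1 + 337/1054 = 1391/1054
40 + 1/(1391/1054) = 40 + 1054/1391 = 56694/1391
7 + 1/(56694/1391) = 7 + 1391/56694 = 398249/56694

398249/56694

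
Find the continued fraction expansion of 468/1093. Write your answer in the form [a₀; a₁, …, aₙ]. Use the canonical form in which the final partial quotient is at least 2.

[0; 2, 2, 1, 51, 3]

Apply division with remainder until the remainder is 0:
⌊468/1093⌋ = 0, remainder 468
⌊1093/468⌋ = 2, remainder 157
⌊468/157⌋ = 2, remainder 154
⌊157/154⌋ = 1, remainder 3
⌊154/3⌋ = 51, remainder 1
⌊3/1⌋ = 3, remainder 0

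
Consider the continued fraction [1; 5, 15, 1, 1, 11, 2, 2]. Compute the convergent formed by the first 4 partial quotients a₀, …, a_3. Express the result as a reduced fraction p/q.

a_0 = 1: 1/1
a_1 = 5: 6/5
a_2 = 15: 91/76
a_3 = 1: 97/81

97/81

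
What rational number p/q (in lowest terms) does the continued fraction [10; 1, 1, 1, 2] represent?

a_0 = 10: 10/1
a_1 = 1: 11/1
a_2 = 1: 21/2
a_3 = 1: 32/3
a_4 = 2: 85/8

85/8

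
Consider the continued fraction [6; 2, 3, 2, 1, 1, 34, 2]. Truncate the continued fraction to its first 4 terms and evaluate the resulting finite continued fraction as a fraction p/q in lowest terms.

Work from the innermost term outward:
Start with 2.
3 + 1/(2/1) = 3 + 1/2 = 7/2
2 + 1/(7/2) = 2 + 2/7 = 16/7
6 + 1/(16/7) = 6 + 7/16 = 103/16

103/16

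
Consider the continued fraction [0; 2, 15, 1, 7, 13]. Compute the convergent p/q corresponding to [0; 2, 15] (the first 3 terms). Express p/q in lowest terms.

15/31

Work from the innermost term outward:
Start with 15.
2 + 1/(15/1) = 2 + 1/15 = 31/15
0 + 1/(31/15) = 0 + 15/31 = 15/31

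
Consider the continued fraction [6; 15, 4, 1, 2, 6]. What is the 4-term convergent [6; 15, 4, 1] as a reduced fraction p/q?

Work from the innermost term outward:
Start with 1.
4 + 1/(1/1) = 4 + 1/1 = 5/1
15 + 1/(5/1) = 15 + 1/5 = 76/5
6 + 1/(76/5) = 6 + 5/76 = 461/76

461/76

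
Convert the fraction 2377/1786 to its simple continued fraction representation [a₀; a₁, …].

[1; 3, 45, 2, 6]

Run the Euclidean algorithm, recording each quotient:
⌊2377/1786⌋ = 1, remainder 591
⌊1786/591⌋ = 3, remainder 13
⌊591/13⌋ = 45, remainder 6
⌊13/6⌋ = 2, remainder 1
⌊6/1⌋ = 6, remainder 0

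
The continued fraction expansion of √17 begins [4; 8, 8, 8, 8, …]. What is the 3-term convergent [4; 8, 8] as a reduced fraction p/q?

268/65

Start with 8.
8 + 1/(8/1) = 8 + 1/8 = 65/8
4 + 1/(65/8) = 4 + 8/65 = 268/65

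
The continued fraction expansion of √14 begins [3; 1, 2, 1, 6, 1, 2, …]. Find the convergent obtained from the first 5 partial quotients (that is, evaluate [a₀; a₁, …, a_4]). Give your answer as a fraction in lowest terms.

101/27

Build up convergents one term at a time:
a_0 = 3: 3/1
a_1 = 1: 4/1
a_2 = 2: 11/3
a_3 = 1: 15/4
a_4 = 6: 101/27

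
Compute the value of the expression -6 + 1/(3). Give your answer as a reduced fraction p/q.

-17/3

Build up convergents one term at a time:
a_0 = -6: -6/1
a_1 = 3: -17/3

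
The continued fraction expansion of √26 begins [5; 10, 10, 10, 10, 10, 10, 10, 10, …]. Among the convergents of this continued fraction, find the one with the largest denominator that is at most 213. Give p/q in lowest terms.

a_0 = 5: 5/1  (≤ bound)
a_1 = 10: 51/10  (≤ bound)
a_2 = 10: 515/101  (≤ bound)
a_3 = 10: 5201/1020  (> 213, stop)

515/101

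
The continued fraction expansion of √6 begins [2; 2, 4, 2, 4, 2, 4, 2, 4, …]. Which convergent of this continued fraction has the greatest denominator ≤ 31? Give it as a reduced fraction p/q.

49/20

a_0 = 2: 2/1  (≤ bound)
a_1 = 2: 5/2  (≤ bound)
a_2 = 4: 22/9  (≤ bound)
a_3 = 2: 49/20  (≤ bound)
a_4 = 4: 218/89  (> 31, stop)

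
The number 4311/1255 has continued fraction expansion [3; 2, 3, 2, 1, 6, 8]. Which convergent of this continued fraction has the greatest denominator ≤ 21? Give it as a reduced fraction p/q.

List convergents until the denominator exceeds the bound:
a_0 = 3: 3/1  (≤ bound)
a_1 = 2: 7/2  (≤ bound)
a_2 = 3: 24/7  (≤ bound)
a_3 = 2: 55/16  (≤ bound)
a_4 = 1: 79/23  (> 21, stop)

55/16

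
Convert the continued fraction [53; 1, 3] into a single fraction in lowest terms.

215/4

Starting at the tail and folding back:
Start with 3.
1 + 1/(3/1) = 1 + 1/3 = 4/3
53 + 1/(4/3) = 53 + 3/4 = 215/4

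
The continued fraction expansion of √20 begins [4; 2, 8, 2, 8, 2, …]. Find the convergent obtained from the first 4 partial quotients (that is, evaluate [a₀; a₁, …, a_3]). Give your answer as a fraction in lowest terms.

161/36

Start with 2.
8 + 1/(2/1) = 8 + 1/2 = 17/2
2 + 1/(17/2) = 2 + 2/17 = 36/17
4 + 1/(36/17) = 4 + 17/36 = 161/36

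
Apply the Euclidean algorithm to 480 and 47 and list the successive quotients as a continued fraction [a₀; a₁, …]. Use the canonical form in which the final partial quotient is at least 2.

480 = 10·47 + 10, so a_0 = 10
47 = 4·10 + 7, so a_1 = 4
10 = 1·7 + 3, so a_2 = 1
7 = 2·3 + 1, so a_3 = 2
3 = 3·1 + 0, so a_4 = 3

[10; 4, 1, 2, 3]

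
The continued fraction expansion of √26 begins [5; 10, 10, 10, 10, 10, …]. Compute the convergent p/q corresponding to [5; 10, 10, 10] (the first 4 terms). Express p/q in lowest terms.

Start with 10.
10 + 1/(10/1) = 10 + 1/10 = 101/10
10 + 1/(101/10) = 10 + 10/101 = 1020/101
5 + 1/(1020/101) = 5 + 101/1020 = 5201/1020

5201/1020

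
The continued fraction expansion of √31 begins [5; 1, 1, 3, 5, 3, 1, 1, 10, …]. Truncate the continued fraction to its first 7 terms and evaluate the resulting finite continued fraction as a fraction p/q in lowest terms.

863/155

Collapse the nested fraction from the inside out:
Start with 1.
3 + 1/(1/1) = 3 + 1/1 = 4/1
5 + 1/(4/1) = 5 + 1/4 = 21/4
3 + 1/(21/4) = 3 + 4/21 = 67/21
1 + 1/(67/21) = 1 + 21/67 = 88/67
1 + 1/(88/67) = 1 + 67/88 = 155/88
5 + 1/(155/88) = 5 + 88/155 = 863/155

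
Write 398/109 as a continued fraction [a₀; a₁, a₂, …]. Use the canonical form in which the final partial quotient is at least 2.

Run the Euclidean algorithm, recording each quotient:
⌊398/109⌋ = 3, remainder 71
⌊109/71⌋ = 1, remainder 38
⌊71/38⌋ = 1, remainder 33
⌊38/33⌋ = 1, remainder 5
⌊33/5⌋ = 6, remainder 3
⌊5/3⌋ = 1, remainder 2
⌊3/2⌋ = 1, remainder 1
⌊2/1⌋ = 2, remainder 0

[3; 1, 1, 1, 6, 1, 1, 2]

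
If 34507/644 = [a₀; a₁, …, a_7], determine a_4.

1

Run the Euclidean algorithm, recording each quotient:
34507 ÷ 644 → quotient 53, remainder 375
644 ÷ 375 → quotient 1, remainder 269
375 ÷ 269 → quotient 1, remainder 106
269 ÷ 106 → quotient 2, remainder 57
106 ÷ 57 → quotient 1, remainder 49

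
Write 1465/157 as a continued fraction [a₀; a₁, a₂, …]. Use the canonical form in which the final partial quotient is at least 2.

Run the Euclidean algorithm, recording each quotient:
⌊1465/157⌋ = 9, remainder 52
⌊157/52⌋ = 3, remainder 1
⌊52/1⌋ = 52, remainder 0

[9; 3, 52]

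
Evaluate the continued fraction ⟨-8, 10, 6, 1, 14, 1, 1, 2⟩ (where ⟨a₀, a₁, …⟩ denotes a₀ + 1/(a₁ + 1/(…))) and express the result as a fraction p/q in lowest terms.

Starting at the tail and folding back:
Start with 2.
1 + 1/(2/1) = 1 + 1/2 = 3/2
1 + 1/(3/2) = 1 + 2/3 = 5/3
14 + 1/(5/3) = 14 + 3/5 = 73/5
1 + 1/(73/5) = 1 + 5/73 = 78/73
6 + 1/(78/73) = 6 + 73/78 = 541/78
10 + 1/(541/78) = 10 + 78/541 = 5488/541
-8 + 1/(5488/541) = -8 + 541/5488 = -43363/5488

-43363/5488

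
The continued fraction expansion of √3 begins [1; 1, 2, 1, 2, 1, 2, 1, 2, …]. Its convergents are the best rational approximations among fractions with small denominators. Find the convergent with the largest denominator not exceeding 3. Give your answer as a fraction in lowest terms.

List convergents until the denominator exceeds the bound:
a_0 = 1: 1/1  (≤ bound)
a_1 = 1: 2/1  (≤ bound)
a_2 = 2: 5/3  (≤ bound)
a_3 = 1: 7/4  (> 3, stop)

5/3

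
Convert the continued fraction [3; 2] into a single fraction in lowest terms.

7/2

Build up convergents one term at a time:
a_0 = 3: 3/1
a_1 = 2: 7/2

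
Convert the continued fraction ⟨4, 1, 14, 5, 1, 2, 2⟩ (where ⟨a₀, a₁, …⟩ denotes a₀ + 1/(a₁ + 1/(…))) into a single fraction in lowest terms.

2995/607

a_0 = 4: 4/1
a_1 = 1: 5/1
a_2 = 14: 74/15
a_3 = 5: 375/76
a_4 = 1: 449/91
a_5 = 2: 1273/258
a_6 = 2: 2995/607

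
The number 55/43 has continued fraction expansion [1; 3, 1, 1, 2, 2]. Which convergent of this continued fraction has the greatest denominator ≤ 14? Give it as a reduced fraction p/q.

9/7

a_0 = 1: 1/1  (≤ bound)
a_1 = 3: 4/3  (≤ bound)
a_2 = 1: 5/4  (≤ bound)
a_3 = 1: 9/7  (≤ bound)
a_4 = 2: 23/18  (> 14, stop)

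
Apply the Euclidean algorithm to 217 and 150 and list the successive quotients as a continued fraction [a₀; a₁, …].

[1; 2, 4, 5, 3]

⌊217/150⌋ = 1, remainder 67
⌊150/67⌋ = 2, remainder 16
⌊67/16⌋ = 4, remainder 3
⌊16/3⌋ = 5, remainder 1
⌊3/1⌋ = 3, remainder 0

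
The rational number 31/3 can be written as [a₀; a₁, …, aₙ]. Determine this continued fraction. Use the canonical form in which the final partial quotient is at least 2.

[10; 3]

⌊31/3⌋ = 10, remainder 1
⌊3/1⌋ = 3, remainder 0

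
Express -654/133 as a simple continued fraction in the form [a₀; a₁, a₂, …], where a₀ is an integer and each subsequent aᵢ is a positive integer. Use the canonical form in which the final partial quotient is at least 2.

Apply division with remainder until the remainder is 0:
-654 = -5·133 + 11, so a_0 = -5
133 = 12·11 + 1, so a_1 = 12
11 = 11·1 + 0, so a_2 = 11

[-5; 12, 11]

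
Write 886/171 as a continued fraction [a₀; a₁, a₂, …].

886 = 5·171 + 31, so a_0 = 5
171 = 5·31 + 16, so a_1 = 5
31 = 1·16 + 15, so a_2 = 1
16 = 1·15 + 1, so a_3 = 1
15 = 15·1 + 0, so a_4 = 15

[5; 5, 1, 1, 15]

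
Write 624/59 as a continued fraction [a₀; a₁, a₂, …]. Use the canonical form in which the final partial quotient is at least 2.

624 ÷ 59 → quotient 10, remainder 34
59 ÷ 34 → quotient 1, remainder 25
34 ÷ 25 → quotient 1, remainder 9
25 ÷ 9 → quotient 2, remainder 7
9 ÷ 7 → quotient 1, remainder 2
7 ÷ 2 → quotient 3, remainder 1
2 ÷ 1 → quotient 2, remainder 0

[10; 1, 1, 2, 1, 3, 2]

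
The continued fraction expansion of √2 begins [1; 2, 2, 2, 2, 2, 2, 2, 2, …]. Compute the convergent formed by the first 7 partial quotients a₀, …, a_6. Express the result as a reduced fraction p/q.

Use the convergent recurrence hₖ = aₖ·hₖ₋₁ + hₖ₋₂ (and likewise for the denominators kₖ):
a_0 = 1: 1/1
a_1 = 2: 3/2
a_2 = 2: 7/5
a_3 = 2: 17/12
a_4 = 2: 41/29
a_5 = 2: 99/70
a_6 = 2: 239/169

239/169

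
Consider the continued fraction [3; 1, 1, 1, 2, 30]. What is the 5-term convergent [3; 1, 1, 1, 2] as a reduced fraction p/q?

Use the convergent recurrence hₖ = aₖ·hₖ₋₁ + hₖ₋₂ (and likewise for the denominators kₖ):
a_0 = 3: 3/1
a_1 = 1: 4/1
a_2 = 1: 7/2
a_3 = 1: 11/3
a_4 = 2: 29/8

29/8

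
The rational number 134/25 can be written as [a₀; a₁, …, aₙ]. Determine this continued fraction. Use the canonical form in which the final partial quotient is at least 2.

[5; 2, 1, 3, 2]

Repeatedly divide and take the remainder:
134 = 5·25 + 9, so a_0 = 5
25 = 2·9 + 7, so a_1 = 2
9 = 1·7 + 2, so a_2 = 1
7 = 3·2 + 1, so a_3 = 3
2 = 2·1 + 0, so a_4 = 2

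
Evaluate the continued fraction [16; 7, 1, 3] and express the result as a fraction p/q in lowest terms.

500/31

Start with 3.
1 + 1/(3/1) = 1 + 1/3 = 4/3
7 + 1/(4/3) = 7 + 3/4 = 31/4
16 + 1/(31/4) = 16 + 4/31 = 500/31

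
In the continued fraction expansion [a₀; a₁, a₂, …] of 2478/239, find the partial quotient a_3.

2478 ÷ 239 → quotient 10, remainder 88
239 ÷ 88 → quotient 2, remainder 63
88 ÷ 63 → quotient 1, remainder 25
63 ÷ 25 → quotient 2, remainder 13

2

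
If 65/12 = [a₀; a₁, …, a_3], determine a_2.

⌊65/12⌋ = 5, remainder 5
⌊12/5⌋ = 2, remainder 2
⌊5/2⌋ = 2, remainder 1

2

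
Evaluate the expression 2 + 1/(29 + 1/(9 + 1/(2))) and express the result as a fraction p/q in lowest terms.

Collapse the nested fraction from the inside out:
Start with 2.
9 + 1/(2/1) = 9 + 1/2 = 19/2
29 + 1/(19/2) = 29 + 2/19 = 553/19
2 + 1/(553/19) = 2 + 19/553 = 1125/553

1125/553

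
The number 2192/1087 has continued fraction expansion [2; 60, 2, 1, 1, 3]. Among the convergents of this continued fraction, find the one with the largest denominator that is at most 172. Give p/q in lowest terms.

a_0 = 2: 2/1  (≤ bound)
a_1 = 60: 121/60  (≤ bound)
a_2 = 2: 244/121  (≤ bound)
a_3 = 1: 365/181  (> 172, stop)

244/121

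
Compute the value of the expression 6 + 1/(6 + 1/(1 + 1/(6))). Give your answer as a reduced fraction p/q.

Compute successive convergents:
a_0 = 6: 6/1
a_1 = 6: 37/6
a_2 = 1: 43/7
a_3 = 6: 295/48

295/48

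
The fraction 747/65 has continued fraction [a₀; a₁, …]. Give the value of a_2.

32

⌊747/65⌋ = 11, remainder 32
⌊65/32⌋ = 2, remainder 1
⌊32/1⌋ = 32, remainder 0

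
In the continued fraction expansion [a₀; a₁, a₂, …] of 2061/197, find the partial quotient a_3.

15

2061 = 10·197 + 91, so a_0 = 10
197 = 2·91 + 15, so a_1 = 2
91 = 6·15 + 1, so a_2 = 6
15 = 15·1 + 0, so a_3 = 15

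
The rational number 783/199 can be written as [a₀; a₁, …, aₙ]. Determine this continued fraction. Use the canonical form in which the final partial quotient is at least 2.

[3; 1, 14, 3, 4]

783 = 3·199 + 186, so a_0 = 3
199 = 1·186 + 13, so a_1 = 1
186 = 14·13 + 4, so a_2 = 14
13 = 3·4 + 1, so a_3 = 3
4 = 4·1 + 0, so a_4 = 4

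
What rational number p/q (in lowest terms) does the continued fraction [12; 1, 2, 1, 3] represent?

Start with 3.
1 + 1/(3/1) = 1 + 1/3 = 4/3
2 + 1/(4/3) = 2 + 3/4 = 11/4
1 + 1/(11/4) = 1 + 4/11 = 15/11
12 + 1/(15/11) = 12 + 11/15 = 191/15

191/15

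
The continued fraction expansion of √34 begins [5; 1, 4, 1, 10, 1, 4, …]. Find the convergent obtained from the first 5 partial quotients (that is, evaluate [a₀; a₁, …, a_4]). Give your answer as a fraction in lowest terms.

379/65

a_0 = 5: 5/1
a_1 = 1: 6/1
a_2 = 4: 29/5
a_3 = 1: 35/6
a_4 = 10: 379/65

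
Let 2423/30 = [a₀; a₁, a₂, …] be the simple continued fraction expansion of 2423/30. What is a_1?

Apply division with remainder until the remainder is 0:
2423 = 80·30 + 23, so a_0 = 80
30 = 1·23 + 7, so a_1 = 1

1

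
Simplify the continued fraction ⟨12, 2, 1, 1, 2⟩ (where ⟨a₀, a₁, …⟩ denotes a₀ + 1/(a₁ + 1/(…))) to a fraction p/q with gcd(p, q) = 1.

a_0 = 12: 12/1
a_1 = 2: 25/2
a_2 = 1: 37/3
a_3 = 1: 62/5
a_4 = 2: 161/13

161/13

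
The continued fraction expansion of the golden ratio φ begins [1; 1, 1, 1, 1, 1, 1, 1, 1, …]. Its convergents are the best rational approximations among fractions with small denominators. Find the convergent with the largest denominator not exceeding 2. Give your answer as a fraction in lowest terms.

3/2

a_0 = 1: 1/1  (≤ bound)
a_1 = 1: 2/1  (≤ bound)
a_2 = 1: 3/2  (≤ bound)
a_3 = 1: 5/3  (> 2, stop)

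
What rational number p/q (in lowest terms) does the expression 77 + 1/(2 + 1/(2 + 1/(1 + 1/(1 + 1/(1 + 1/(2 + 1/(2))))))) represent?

a_0 = 77: 77/1
a_1 = 2: 155/2
a_2 = 2: 387/5
a_3 = 1: 542/7
a_4 = 1: 929/12
a_5 = 1: 1471/19
a_6 = 2: 3871/50
a_7 = 2: 9213/119

9213/119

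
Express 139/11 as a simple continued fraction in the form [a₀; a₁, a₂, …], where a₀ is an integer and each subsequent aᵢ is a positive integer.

[12; 1, 1, 1, 3]

139 ÷ 11 → quotient 12, remainder 7
11 ÷ 7 → quotient 1, remainder 4
7 ÷ 4 → quotient 1, remainder 3
4 ÷ 3 → quotient 1, remainder 1
3 ÷ 1 → quotient 3, remainder 0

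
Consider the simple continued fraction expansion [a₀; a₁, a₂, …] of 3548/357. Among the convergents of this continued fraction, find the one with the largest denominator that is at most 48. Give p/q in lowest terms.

159/16

a_0 = 9: 9/1  (≤ bound)
a_1 = 1: 10/1  (≤ bound)
a_2 = 15: 159/16  (≤ bound)
a_3 = 4: 646/65  (> 48, stop)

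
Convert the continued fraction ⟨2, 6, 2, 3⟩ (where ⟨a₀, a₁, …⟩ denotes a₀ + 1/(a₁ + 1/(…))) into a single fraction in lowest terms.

97/45

Start with 3.
2 + 1/(3/1) = 2 + 1/3 = 7/3
6 + 1/(7/3) = 6 + 3/7 = 45/7
2 + 1/(45/7) = 2 + 7/45 = 97/45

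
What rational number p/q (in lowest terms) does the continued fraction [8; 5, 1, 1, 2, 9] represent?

2151/263

a_0 = 8: 8/1
a_1 = 5: 41/5
a_2 = 1: 49/6
a_3 = 1: 90/11
a_4 = 2: 229/28
a_5 = 9: 2151/263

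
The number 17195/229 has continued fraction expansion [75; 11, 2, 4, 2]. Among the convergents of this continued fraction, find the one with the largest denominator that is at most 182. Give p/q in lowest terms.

7734/103

List convergents until the denominator exceeds the bound:
a_0 = 75: 75/1  (≤ bound)
a_1 = 11: 826/11  (≤ bound)
a_2 = 2: 1727/23  (≤ bound)
a_3 = 4: 7734/103  (≤ bound)
a_4 = 2: 17195/229  (> 182, stop)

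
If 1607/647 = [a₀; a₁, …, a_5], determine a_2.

14

1607 = 2·647 + 313, so a_0 = 2
647 = 2·313 + 21, so a_1 = 2
313 = 14·21 + 19, so a_2 = 14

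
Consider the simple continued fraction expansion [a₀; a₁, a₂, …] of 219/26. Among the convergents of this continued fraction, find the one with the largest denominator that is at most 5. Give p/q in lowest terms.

42/5

a_0 = 8: 8/1  (≤ bound)
a_1 = 2: 17/2  (≤ bound)
a_2 = 2: 42/5  (≤ bound)
a_3 = 1: 59/7  (> 5, stop)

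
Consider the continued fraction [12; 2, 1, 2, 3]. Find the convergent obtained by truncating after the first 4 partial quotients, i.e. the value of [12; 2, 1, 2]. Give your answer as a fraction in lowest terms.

Build up convergents one term at a time:
a_0 = 12: 12/1
a_1 = 2: 25/2
a_2 = 1: 37/3
a_3 = 2: 99/8

99/8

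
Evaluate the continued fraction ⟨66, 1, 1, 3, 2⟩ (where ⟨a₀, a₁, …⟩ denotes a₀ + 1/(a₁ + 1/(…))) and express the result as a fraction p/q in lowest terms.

Start with 2.
3 + 1/(2/1) = 3 + 1/2 = 7/2
1 + 1/(7/2) = 1 + 2/7 = 9/7
1 + 1/(9/7) = 1 + 7/9 = 16/9
66 + 1/(16/9) = 66 + 9/16 = 1065/16

1065/16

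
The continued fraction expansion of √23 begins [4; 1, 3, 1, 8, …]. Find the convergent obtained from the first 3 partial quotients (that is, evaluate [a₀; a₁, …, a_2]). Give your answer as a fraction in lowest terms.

19/4

Use the convergent recurrence hₖ = aₖ·hₖ₋₁ + hₖ₋₂ (and likewise for the denominators kₖ):
a_0 = 4: 4/1
a_1 = 1: 5/1
a_2 = 3: 19/4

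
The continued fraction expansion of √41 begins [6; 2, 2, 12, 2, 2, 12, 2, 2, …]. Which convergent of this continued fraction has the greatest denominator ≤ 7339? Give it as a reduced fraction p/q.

a_0 = 6: 6/1  (≤ bound)
a_1 = 2: 13/2  (≤ bound)
a_2 = 2: 32/5  (≤ bound)
a_3 = 12: 397/62  (≤ bound)
a_4 = 2: 826/129  (≤ bound)
a_5 = 2: 2049/320  (≤ bound)
a_6 = 12: 25414/3969  (≤ bound)
a_7 = 2: 52877/8258  (> 7339, stop)

25414/3969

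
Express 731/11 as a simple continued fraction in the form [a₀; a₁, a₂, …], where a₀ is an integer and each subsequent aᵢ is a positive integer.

⌊731/11⌋ = 66, remainder 5
⌊11/5⌋ = 2, remainder 1
⌊5/1⌋ = 5, remainder 0

[66; 2, 5]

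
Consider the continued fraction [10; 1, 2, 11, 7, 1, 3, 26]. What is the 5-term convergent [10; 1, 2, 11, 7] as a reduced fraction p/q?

2573/241

Collapse the nested fraction from the inside out:
Start with 7.
11 + 1/(7/1) = 11 + 1/7 = 78/7
2 + 1/(78/7) = 2 + 7/78 = 163/78
1 + 1/(163/78) = 1 + 78/163 = 241/163
10 + 1/(241/163) = 10 + 163/241 = 2573/241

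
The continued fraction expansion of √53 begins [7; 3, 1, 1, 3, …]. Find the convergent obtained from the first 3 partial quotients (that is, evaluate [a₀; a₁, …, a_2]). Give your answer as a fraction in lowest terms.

Start with 1.
3 + 1/(1/1) = 3 + 1/1 = 4/1
7 + 1/(4/1) = 7 + 1/4 = 29/4

29/4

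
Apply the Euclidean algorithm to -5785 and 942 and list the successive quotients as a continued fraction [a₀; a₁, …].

[-7; 1, 6, 12, 11]

Apply division with remainder until the remainder is 0:
-5785 = -7·942 + 809, so a_0 = -7
942 = 1·809 + 133, so a_1 = 1
809 = 6·133 + 11, so a_2 = 6
133 = 12·11 + 1, so a_3 = 12
11 = 11·1 + 0, so a_4 = 11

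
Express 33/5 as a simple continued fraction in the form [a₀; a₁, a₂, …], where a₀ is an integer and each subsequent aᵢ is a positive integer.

⌊33/5⌋ = 6, remainder 3
⌊5/3⌋ = 1, remainder 2
⌊3/2⌋ = 1, remainder 1
⌊2/1⌋ = 2, remainder 0

[6; 1, 1, 2]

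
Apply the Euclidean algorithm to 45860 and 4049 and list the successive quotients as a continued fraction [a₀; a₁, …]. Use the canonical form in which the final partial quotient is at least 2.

[11; 3, 15, 2, 1, 3, 2, 3]

45860 ÷ 4049 → quotient 11, remainder 1321
4049 ÷ 1321 → quotient 3, remainder 86
1321 ÷ 86 → quotient 15, remainder 31
86 ÷ 31 → quotient 2, remainder 24
31 ÷ 24 → quotient 1, remainder 7
24 ÷ 7 → quotient 3, remainder 3
7 ÷ 3 → quotient 2, remainder 1
3 ÷ 1 → quotient 3, remainder 0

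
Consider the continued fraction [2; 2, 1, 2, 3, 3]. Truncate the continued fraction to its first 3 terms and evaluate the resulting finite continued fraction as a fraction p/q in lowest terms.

a_0 = 2: 2/1
a_1 = 2: 5/2
a_2 = 1: 7/3

7/3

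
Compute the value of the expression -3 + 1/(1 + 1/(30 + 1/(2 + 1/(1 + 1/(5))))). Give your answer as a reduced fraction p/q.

a_0 = -3: -3/1
a_1 = 1: -2/1
a_2 = 30: -63/31
a_3 = 2: -128/63
a_4 = 1: -191/94
a_5 = 5: -1083/533

-1083/533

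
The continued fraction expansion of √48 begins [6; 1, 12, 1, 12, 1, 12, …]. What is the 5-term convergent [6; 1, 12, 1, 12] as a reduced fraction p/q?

Start with 12.
1 + 1/(12/1) = 1 + 1/12 = 13/12
12 + 1/(13/12) = 12 + 12/13 = 168/13
1 + 1/(168/13) = 1 + 13/168 = 181/168
6 + 1/(181/168) = 6 + 168/181 = 1254/181

1254/181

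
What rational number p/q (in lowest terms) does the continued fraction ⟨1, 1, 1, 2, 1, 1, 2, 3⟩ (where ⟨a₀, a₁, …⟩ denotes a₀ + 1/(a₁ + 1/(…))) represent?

Build up convergents one term at a time:
a_0 = 1: 1/1
a_1 = 1: 2/1
a_2 = 1: 3/2
a_3 = 2: 8/5
a_4 = 1: 11/7
a_5 = 1: 19/12
a_6 = 2: 49/31
a_7 = 3: 166/105

166/105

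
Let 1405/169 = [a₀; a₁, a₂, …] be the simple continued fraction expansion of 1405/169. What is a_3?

3

⌊1405/169⌋ = 8, remainder 53
⌊169/53⌋ = 3, remainder 10
⌊53/10⌋ = 5, remainder 3
⌊10/3⌋ = 3, remainder 1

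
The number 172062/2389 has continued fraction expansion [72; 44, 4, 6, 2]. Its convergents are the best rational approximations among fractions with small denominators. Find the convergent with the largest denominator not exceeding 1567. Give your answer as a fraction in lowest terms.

79657/1106

a_0 = 72: 72/1  (≤ bound)
a_1 = 44: 3169/44  (≤ bound)
a_2 = 4: 12748/177  (≤ bound)
a_3 = 6: 79657/1106  (≤ bound)
a_4 = 2: 172062/2389  (> 1567, stop)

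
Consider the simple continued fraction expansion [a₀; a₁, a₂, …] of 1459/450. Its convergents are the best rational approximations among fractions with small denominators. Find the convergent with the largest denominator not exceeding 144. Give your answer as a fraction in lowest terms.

415/128

List convergents until the denominator exceeds the bound:
a_0 = 3: 3/1  (≤ bound)
a_1 = 4: 13/4  (≤ bound)
a_2 = 7: 94/29  (≤ bound)
a_3 = 1: 107/33  (≤ bound)
a_4 = 3: 415/128  (≤ bound)
a_5 = 1: 522/161  (> 144, stop)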